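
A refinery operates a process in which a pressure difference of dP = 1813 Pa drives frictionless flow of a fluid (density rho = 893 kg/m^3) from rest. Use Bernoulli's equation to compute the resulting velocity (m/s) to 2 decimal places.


v = sqrt(2*dP/rho)
v = sqrt(2*1813/893)
v = sqrt(4.06047)
v = 2.02 m/s


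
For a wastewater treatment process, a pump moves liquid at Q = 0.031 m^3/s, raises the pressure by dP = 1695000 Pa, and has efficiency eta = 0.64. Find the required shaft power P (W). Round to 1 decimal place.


P = Q * dP / eta
P = 0.031 * 1695000 / 0.64
P = 52545.0 / 0.64
P = 82101.6 W


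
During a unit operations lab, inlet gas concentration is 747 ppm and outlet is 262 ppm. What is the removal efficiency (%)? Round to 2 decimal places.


Efficiency = (G_in - G_out) / G_in * 100%
Efficiency = (747 - 262) / 747 * 100
Efficiency = 485 / 747 * 100
Efficiency = 64.93%


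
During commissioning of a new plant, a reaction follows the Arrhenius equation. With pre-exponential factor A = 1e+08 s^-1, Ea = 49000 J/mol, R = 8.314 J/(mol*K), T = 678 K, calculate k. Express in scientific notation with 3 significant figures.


k = A * exp(-Ea/(R*T))
k = 1e+08 * exp(-49000 / (8.314 * 678))
k = 1e+08 * exp(-8.692734)
k = 1.68e+04


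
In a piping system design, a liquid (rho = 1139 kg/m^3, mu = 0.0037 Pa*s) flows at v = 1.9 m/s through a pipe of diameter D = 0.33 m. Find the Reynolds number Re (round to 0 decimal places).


Re = rho * v * D / mu
Re = 1139 * 1.9 * 0.33 / 0.0037
Re = 714.153 / 0.0037
Re = 193014


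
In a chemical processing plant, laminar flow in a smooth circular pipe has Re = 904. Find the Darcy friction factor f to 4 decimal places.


f = 64 / Re
f = 64 / 904
f = 0.0708


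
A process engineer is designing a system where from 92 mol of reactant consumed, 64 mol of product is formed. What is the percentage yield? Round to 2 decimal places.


Yield = (moles product / moles consumed) * 100%
Yield = (64 / 92) * 100
Yield = 0.6957 * 100
Yield = 69.57%


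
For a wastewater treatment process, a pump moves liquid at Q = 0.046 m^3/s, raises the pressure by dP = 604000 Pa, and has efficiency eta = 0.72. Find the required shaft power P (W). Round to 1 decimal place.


P = Q * dP / eta
P = 0.046 * 604000 / 0.72
P = 27784.0 / 0.72
P = 38588.9 W


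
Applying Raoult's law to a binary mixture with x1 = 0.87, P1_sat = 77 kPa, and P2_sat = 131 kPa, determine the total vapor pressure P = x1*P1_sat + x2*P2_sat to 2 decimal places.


P = x1*P1_sat + x2*P2_sat
x2 = 1 - x1 = 1 - 0.87 = 0.13
P = 0.87*77 + 0.13*131
P = 66.99 + 17.03
P = 84.02 kPa


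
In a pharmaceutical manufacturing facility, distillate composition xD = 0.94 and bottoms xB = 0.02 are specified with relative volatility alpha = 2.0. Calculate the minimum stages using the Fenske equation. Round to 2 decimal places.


N_min = ln((xD*(1-xB))/(xB*(1-xD))) / ln(alpha)
Numerator inside ln: 0.9212 / 0.0012 = 767.666667
ln(767.666667) = 6.643356
ln(alpha) = ln(2.0) = 0.693147
N_min = 6.643356 / 0.693147 = 9.58


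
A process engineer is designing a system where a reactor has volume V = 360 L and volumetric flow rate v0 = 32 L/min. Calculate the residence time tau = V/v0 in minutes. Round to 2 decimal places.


tau = V / v0
tau = 360 / 32
tau = 11.25 min


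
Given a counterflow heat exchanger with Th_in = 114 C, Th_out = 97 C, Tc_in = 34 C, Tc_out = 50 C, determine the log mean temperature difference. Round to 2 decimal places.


dT1 = Th_in - Tc_out = 114 - 50 = 64
dT2 = Th_out - Tc_in = 97 - 34 = 63
LMTD = (dT1 - dT2) / ln(dT1/dT2)
LMTD = (64 - 63) / ln(64/63)
LMTD = 63.50 K


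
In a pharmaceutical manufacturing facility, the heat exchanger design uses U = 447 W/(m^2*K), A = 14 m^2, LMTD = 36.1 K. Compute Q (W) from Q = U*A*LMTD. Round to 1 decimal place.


Q = U * A * LMTD
Q = 447 * 14 * 36.1
Q = 225913.8 W


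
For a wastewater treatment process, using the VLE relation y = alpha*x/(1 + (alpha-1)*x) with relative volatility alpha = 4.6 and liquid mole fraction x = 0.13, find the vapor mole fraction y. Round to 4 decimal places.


y = alpha*x / (1 + (alpha-1)*x)
y = 4.6*0.13 / (1 + (4.6-1)*0.13)
y = 0.598 / (1 + 0.468)
y = 0.598 / 1.468
y = 0.4074


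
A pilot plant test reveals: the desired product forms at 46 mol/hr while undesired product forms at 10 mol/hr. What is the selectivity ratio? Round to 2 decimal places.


S = desired product rate / undesired product rate
S = 46 / 10
S = 4.60


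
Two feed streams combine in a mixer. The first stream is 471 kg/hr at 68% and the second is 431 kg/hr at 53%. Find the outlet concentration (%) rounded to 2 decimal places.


Mass balance on solute: F1*x1 + F2*x2 = F3*x3
F3 = F1 + F2 = 471 + 431 = 902 kg/hr
x3 = (F1*x1 + F2*x2)/F3
x3 = (471*0.68 + 431*0.53) / 902
x3 = 60.83%


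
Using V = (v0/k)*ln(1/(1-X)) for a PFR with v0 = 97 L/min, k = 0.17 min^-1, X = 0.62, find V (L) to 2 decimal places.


V = (v0/k) * ln(1/(1-X))
V = (97/0.17) * ln(1/(1-0.62))
V = 570.588235 * ln(2.631579)
V = 570.588235 * 0.967584
V = 552.09 L


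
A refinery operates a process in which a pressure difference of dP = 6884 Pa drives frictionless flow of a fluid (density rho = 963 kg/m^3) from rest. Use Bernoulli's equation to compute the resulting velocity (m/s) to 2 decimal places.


v = sqrt(2*dP/rho)
v = sqrt(2*6884/963)
v = sqrt(14.296989)
v = 3.78 m/s


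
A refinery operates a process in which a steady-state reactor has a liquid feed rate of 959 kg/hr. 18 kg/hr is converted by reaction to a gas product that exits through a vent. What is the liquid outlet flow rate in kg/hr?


Steady-state mass balance on the main outlet: F_out = F_in - F_removed
F_out = 959 - 18
F_out = 941 kg/hr


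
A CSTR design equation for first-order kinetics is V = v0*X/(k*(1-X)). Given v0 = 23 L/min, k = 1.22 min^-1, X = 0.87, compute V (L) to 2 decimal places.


V = v0 * X / (k * (1 - X))
V = 23 * 0.87 / (1.22 * (1 - 0.87))
V = 20.01 / (1.22 * 0.13)
V = 20.01 / 0.1586
V = 126.17 L


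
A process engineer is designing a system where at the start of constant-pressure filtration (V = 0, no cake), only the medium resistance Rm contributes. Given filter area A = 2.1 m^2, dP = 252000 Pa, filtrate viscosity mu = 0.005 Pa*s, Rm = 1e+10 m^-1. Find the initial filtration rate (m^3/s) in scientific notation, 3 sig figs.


rate = A * dP / (mu * Rm)
rate = 2.1 * 252000 / (0.005 * 1e+10)
rate = 529200.0 / 5.000e+07
rate = 1.06e-02 m^3/s


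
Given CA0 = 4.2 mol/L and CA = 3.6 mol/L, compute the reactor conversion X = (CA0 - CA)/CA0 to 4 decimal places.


X = (CA0 - CA) / CA0
X = (4.2 - 3.6) / 4.2
X = 0.6 / 4.2
X = 0.1429


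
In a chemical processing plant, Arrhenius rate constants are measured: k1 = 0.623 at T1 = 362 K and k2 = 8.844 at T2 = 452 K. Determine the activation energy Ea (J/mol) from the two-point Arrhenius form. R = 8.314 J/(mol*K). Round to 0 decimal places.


Ea = R * ln(k2/k1) / (1/T1 - 1/T2)
ln(k2/k1) = ln(8.844/0.623) = 2.652948
1/T1 - 1/T2 = 1/362 - 1/452 = 0.000550041559
Ea = 8.314 * 2.652948 / 0.000550041559
Ea = 40100 J/mol


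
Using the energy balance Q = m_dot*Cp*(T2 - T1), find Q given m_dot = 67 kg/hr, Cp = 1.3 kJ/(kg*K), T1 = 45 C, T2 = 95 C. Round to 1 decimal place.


Q = m_dot * Cp * (T2 - T1)
Q = 67 * 1.3 * (95 - 45)
Q = 67 * 1.3 * 50
Q = 4355.0 kJ/hr


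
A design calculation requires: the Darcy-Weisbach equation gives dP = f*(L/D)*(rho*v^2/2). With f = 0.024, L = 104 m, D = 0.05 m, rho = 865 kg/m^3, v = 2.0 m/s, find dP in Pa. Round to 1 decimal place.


dP = f * (L/D) * (rho*v^2/2)
dP = 0.024 * (104/0.05) * (865*2.0^2/2)
L/D = 2080.0
rho*v^2/2 = 865*4.0/2 = 1730.0
dP = 0.024 * 2080.0 * 1730.0
dP = 86361.6 Pa


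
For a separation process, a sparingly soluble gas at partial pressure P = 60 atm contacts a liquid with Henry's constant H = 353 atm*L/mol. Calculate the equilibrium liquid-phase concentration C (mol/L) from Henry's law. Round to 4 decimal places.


C = P / H
C = 60 / 353
C = 0.1700 mol/L


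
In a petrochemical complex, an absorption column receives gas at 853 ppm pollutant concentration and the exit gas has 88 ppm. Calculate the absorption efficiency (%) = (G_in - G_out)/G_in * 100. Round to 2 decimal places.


Efficiency = (G_in - G_out) / G_in * 100%
Efficiency = (853 - 88) / 853 * 100
Efficiency = 765 / 853 * 100
Efficiency = 89.68%


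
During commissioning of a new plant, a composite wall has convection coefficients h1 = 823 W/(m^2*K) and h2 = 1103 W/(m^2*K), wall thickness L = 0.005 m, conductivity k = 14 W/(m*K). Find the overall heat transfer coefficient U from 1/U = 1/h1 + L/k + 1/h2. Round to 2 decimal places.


1/U = 1/h1 + L/k + 1/h2
1/U = 1/823 + 0.005/14 + 1/1103
1/U = 0.0012150668 + 0.0003571429 + 0.0009066183
1/U = 0.002478828
U = 403.42 W/(m^2*K)


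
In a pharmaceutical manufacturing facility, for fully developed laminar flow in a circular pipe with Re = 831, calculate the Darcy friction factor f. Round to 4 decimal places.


f = 64 / Re
f = 64 / 831
f = 0.0770


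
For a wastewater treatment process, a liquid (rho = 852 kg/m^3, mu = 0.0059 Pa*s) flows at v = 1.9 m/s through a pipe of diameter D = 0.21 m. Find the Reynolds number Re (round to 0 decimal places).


Re = rho * v * D / mu
Re = 852 * 1.9 * 0.21 / 0.0059
Re = 339.948 / 0.0059
Re = 57618


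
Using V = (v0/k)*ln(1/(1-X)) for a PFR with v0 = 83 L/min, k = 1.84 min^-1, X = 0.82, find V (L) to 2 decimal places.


V = (v0/k) * ln(1/(1-X))
V = (83/1.84) * ln(1/(1-0.82))
V = 45.108696 * ln(5.555556)
V = 45.108696 * 1.714799
V = 77.35 L


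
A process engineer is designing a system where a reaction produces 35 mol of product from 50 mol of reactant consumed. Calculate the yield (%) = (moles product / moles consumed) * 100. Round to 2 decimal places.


Yield = (moles product / moles consumed) * 100%
Yield = (35 / 50) * 100
Yield = 0.7 * 100
Yield = 70.00%


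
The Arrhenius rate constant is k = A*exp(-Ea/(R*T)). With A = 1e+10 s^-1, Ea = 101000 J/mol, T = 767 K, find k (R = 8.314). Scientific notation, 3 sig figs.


k = A * exp(-Ea/(R*T))
k = 1e+10 * exp(-101000 / (8.314 * 767))
k = 1e+10 * exp(-15.838571)
k = 1.32e+03


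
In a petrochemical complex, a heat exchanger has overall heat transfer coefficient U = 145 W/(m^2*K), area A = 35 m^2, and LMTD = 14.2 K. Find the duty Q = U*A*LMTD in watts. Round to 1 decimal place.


Q = U * A * LMTD
Q = 145 * 35 * 14.2
Q = 72065.0 W


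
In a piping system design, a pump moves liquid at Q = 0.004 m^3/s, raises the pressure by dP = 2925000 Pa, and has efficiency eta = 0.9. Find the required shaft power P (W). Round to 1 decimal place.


P = Q * dP / eta
P = 0.004 * 2925000 / 0.9
P = 11700.0 / 0.9
P = 13000.0 W


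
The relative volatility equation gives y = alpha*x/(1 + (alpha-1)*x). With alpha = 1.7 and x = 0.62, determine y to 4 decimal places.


y = alpha*x / (1 + (alpha-1)*x)
y = 1.7*0.62 / (1 + (1.7-1)*0.62)
y = 1.054 / (1 + 0.434)
y = 1.054 / 1.434
y = 0.7350


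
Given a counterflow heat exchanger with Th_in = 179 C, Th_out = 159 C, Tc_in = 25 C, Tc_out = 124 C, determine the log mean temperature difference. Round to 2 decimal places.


dT1 = Th_in - Tc_out = 179 - 124 = 55
dT2 = Th_out - Tc_in = 159 - 25 = 134
LMTD = (dT1 - dT2) / ln(dT1/dT2)
LMTD = (55 - 134) / ln(55/134)
LMTD = 88.71 K


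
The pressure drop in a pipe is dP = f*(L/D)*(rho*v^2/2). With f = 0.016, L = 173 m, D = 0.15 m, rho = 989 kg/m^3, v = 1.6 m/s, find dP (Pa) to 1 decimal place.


dP = f * (L/D) * (rho*v^2/2)
dP = 0.016 * (173/0.15) * (989*1.6^2/2)
L/D = 1153.33333333
rho*v^2/2 = 989*2.56/2 = 1265.92
dP = 0.016 * 1153.33333333 * 1265.92
dP = 23360.4 Pa


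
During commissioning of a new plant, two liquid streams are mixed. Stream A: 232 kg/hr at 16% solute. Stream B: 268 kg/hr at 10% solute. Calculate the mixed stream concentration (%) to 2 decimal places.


Mass balance on solute: F1*x1 + F2*x2 = F3*x3
F3 = F1 + F2 = 232 + 268 = 500 kg/hr
x3 = (F1*x1 + F2*x2)/F3
x3 = (232*0.16 + 268*0.1) / 500
x3 = 12.78%


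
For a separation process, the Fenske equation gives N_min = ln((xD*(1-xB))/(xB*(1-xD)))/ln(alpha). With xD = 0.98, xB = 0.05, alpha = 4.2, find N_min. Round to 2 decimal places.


N_min = ln((xD*(1-xB))/(xB*(1-xD))) / ln(alpha)
Numerator inside ln: 0.931 / 0.001 = 931.0
ln(931.0) = 6.836259
ln(alpha) = ln(4.2) = 1.435085
N_min = 6.836259 / 1.435085 = 4.76


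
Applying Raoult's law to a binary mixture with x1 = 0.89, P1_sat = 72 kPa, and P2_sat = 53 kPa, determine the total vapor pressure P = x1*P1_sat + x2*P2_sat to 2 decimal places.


P = x1*P1_sat + x2*P2_sat
x2 = 1 - x1 = 1 - 0.89 = 0.11
P = 0.89*72 + 0.11*53
P = 64.08 + 5.83
P = 69.91 kPa


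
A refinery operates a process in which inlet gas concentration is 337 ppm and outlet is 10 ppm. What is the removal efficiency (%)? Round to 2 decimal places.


Efficiency = (G_in - G_out) / G_in * 100%
Efficiency = (337 - 10) / 337 * 100
Efficiency = 327 / 337 * 100
Efficiency = 97.03%


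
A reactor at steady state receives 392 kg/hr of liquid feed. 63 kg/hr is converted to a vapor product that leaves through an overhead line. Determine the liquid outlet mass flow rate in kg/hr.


Steady-state mass balance on the main outlet: F_out = F_in - F_removed
F_out = 392 - 63
F_out = 329 kg/hr


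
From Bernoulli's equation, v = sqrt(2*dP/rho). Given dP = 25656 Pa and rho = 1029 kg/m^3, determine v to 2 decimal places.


v = sqrt(2*dP/rho)
v = sqrt(2*25656/1029)
v = sqrt(49.865889)
v = 7.06 m/s


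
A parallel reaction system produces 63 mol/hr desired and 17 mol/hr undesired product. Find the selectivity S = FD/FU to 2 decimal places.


S = desired product rate / undesired product rate
S = 63 / 17
S = 3.71


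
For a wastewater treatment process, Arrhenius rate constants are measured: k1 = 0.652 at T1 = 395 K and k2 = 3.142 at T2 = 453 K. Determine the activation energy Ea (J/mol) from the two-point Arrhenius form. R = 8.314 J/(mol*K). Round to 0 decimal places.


Ea = R * ln(k2/k1) / (1/T1 - 1/T2)
ln(k2/k1) = ln(3.142/0.652) = 1.5725703
1/T1 - 1/T2 = 1/395 - 1/453 = 0.000324140051
Ea = 8.314 * 1.5725703 / 0.000324140051
Ea = 40335 J/mol


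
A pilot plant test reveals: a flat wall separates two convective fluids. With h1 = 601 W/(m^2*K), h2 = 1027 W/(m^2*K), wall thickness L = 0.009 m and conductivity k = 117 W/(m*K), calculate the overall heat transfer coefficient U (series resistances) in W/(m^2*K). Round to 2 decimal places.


1/U = 1/h1 + L/k + 1/h2
1/U = 1/601 + 0.009/117 + 1/1027
1/U = 0.0016638935 + 7.69231e-05 + 0.0009737098
1/U = 0.0027145264
U = 368.39 W/(m^2*K)


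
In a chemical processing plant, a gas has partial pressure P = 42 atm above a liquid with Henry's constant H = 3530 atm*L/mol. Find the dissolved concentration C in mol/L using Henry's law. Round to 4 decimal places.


C = P / H
C = 42 / 3530
C = 0.0119 mol/L


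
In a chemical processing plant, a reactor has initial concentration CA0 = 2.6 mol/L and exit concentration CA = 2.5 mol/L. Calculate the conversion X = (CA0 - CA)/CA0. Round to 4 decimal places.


X = (CA0 - CA) / CA0
X = (2.6 - 2.5) / 2.6
X = 0.1 / 2.6
X = 0.0385


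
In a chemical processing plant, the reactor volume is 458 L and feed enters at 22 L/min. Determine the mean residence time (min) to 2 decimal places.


tau = V / v0
tau = 458 / 22
tau = 20.82 min


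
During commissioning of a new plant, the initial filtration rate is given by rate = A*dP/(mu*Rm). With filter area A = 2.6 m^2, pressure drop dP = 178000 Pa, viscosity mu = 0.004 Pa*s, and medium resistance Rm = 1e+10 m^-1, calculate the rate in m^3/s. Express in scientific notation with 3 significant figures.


rate = A * dP / (mu * Rm)
rate = 2.6 * 178000 / (0.004 * 1e+10)
rate = 462800.0 / 4.000e+07
rate = 1.16e-02 m^3/s


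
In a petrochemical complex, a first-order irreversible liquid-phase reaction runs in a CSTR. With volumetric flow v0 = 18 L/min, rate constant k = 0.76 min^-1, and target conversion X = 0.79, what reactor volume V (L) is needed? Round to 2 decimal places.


V = v0 * X / (k * (1 - X))
V = 18 * 0.79 / (0.76 * (1 - 0.79))
V = 14.22 / (0.76 * 0.21)
V = 14.22 / 0.1596
V = 89.10 L


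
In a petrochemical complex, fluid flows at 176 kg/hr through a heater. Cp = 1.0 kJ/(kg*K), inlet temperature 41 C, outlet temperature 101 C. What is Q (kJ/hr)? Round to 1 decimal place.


Q = m_dot * Cp * (T2 - T1)
Q = 176 * 1.0 * (101 - 41)
Q = 176 * 1.0 * 60
Q = 10560.0 kJ/hr


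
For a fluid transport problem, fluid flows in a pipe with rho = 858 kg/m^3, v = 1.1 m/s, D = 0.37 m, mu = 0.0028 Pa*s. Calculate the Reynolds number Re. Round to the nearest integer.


Re = rho * v * D / mu
Re = 858 * 1.1 * 0.37 / 0.0028
Re = 349.206 / 0.0028
Re = 124716


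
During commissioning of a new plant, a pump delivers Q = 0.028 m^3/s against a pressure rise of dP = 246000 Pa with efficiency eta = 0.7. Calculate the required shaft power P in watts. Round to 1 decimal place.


P = Q * dP / eta
P = 0.028 * 246000 / 0.7
P = 6888.0 / 0.7
P = 9840.0 W


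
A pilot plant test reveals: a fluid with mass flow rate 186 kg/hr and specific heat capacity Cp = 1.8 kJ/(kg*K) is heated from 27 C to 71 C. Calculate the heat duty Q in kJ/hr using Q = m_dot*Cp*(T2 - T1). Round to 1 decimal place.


Q = m_dot * Cp * (T2 - T1)
Q = 186 * 1.8 * (71 - 27)
Q = 186 * 1.8 * 44
Q = 14731.2 kJ/hr


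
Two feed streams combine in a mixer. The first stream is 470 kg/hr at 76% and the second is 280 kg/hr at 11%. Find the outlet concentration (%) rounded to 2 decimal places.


Mass balance on solute: F1*x1 + F2*x2 = F3*x3
F3 = F1 + F2 = 470 + 280 = 750 kg/hr
x3 = (F1*x1 + F2*x2)/F3
x3 = (470*0.76 + 280*0.11) / 750
x3 = 51.73%


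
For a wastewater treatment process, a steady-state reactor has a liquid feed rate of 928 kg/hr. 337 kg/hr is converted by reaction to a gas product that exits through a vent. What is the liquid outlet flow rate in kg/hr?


Steady-state mass balance on the main outlet: F_out = F_in - F_removed
F_out = 928 - 337
F_out = 591 kg/hr


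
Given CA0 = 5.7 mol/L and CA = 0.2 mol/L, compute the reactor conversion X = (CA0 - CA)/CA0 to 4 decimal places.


X = (CA0 - CA) / CA0
X = (5.7 - 0.2) / 5.7
X = 5.5 / 5.7
X = 0.9649


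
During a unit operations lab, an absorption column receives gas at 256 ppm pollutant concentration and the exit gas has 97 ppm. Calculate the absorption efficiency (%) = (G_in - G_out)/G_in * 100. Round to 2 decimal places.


Efficiency = (G_in - G_out) / G_in * 100%
Efficiency = (256 - 97) / 256 * 100
Efficiency = 159 / 256 * 100
Efficiency = 62.11%


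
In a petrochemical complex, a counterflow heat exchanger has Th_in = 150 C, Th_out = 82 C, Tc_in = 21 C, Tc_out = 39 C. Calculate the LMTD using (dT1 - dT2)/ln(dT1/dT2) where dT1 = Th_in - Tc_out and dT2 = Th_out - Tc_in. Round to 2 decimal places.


dT1 = Th_in - Tc_out = 150 - 39 = 111
dT2 = Th_out - Tc_in = 82 - 21 = 61
LMTD = (dT1 - dT2) / ln(dT1/dT2)
LMTD = (111 - 61) / ln(111/61)
LMTD = 83.52 K


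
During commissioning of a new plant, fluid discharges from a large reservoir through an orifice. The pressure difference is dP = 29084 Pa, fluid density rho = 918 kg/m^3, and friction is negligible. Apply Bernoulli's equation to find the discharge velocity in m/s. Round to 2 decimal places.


v = sqrt(2*dP/rho)
v = sqrt(2*29084/918)
v = sqrt(63.363834)
v = 7.96 m/s


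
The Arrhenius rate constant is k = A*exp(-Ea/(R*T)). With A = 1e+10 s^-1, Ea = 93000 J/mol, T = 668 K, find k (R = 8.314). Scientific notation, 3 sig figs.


k = A * exp(-Ea/(R*T))
k = 1e+10 * exp(-93000 / (8.314 * 668))
k = 1e+10 * exp(-16.745436)
k = 5.34e+02


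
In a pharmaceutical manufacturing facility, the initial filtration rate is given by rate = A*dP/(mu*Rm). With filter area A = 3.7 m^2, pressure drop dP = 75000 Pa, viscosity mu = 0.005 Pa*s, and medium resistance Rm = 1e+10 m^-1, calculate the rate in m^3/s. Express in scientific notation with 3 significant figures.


rate = A * dP / (mu * Rm)
rate = 3.7 * 75000 / (0.005 * 1e+10)
rate = 277500.0 / 5.000e+07
rate = 5.55e-03 m^3/s


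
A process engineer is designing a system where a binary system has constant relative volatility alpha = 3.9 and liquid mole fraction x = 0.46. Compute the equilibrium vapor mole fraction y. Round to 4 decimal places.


y = alpha*x / (1 + (alpha-1)*x)
y = 3.9*0.46 / (1 + (3.9-1)*0.46)
y = 1.794 / (1 + 1.334)
y = 1.794 / 2.334
y = 0.7686


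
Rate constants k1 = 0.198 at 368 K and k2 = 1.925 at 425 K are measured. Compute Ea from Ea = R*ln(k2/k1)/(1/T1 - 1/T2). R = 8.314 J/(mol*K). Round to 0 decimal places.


Ea = R * ln(k2/k1) / (1/T1 - 1/T2)
ln(k2/k1) = ln(1.925/0.198) = 2.2744142
1/T1 - 1/T2 = 1/368 - 1/425 = 0.000364450128
Ea = 8.314 * 2.2744142 / 0.000364450128
Ea = 51885 J/mol


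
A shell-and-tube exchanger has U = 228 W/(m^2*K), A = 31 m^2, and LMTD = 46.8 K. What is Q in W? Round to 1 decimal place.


Q = U * A * LMTD
Q = 228 * 31 * 46.8
Q = 330782.4 W


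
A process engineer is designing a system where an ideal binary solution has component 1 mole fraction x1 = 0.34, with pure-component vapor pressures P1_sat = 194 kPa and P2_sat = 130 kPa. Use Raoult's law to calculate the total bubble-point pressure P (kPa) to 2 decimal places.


P = x1*P1_sat + x2*P2_sat
x2 = 1 - x1 = 1 - 0.34 = 0.66
P = 0.34*194 + 0.66*130
P = 65.96 + 85.8
P = 151.76 kPa


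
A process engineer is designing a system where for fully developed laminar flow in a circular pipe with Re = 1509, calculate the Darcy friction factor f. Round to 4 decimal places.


f = 64 / Re
f = 64 / 1509
f = 0.0424


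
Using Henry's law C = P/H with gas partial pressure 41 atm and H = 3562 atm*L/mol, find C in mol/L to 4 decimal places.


C = P / H
C = 41 / 3562
C = 0.0115 mol/L


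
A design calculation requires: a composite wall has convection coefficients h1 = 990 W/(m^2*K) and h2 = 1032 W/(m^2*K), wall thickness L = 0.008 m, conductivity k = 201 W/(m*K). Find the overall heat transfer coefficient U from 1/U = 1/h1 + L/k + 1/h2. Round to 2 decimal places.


1/U = 1/h1 + L/k + 1/h2
1/U = 1/990 + 0.008/201 + 1/1032
1/U = 0.001010101 + 3.9801e-05 + 0.0009689922
1/U = 0.0020188942
U = 495.32 W/(m^2*K)


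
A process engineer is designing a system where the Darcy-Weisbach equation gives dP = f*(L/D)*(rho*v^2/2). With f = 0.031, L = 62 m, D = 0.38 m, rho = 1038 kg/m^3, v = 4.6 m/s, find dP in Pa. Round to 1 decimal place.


dP = f * (L/D) * (rho*v^2/2)
dP = 0.031 * (62/0.38) * (1038*4.6^2/2)
L/D = 163.15789474
rho*v^2/2 = 1038*21.16/2 = 10982.04
dP = 0.031 * 163.15789474 * 10982.04
dP = 55546.0 Pa


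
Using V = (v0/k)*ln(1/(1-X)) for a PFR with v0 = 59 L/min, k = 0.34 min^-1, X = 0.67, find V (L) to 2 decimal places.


V = (v0/k) * ln(1/(1-X))
V = (59/0.34) * ln(1/(1-0.67))
V = 173.529412 * ln(3.030303)
V = 173.529412 * 1.108663
V = 192.39 L


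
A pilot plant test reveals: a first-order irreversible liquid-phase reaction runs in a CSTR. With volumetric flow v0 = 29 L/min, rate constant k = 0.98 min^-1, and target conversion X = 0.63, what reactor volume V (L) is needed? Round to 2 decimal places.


V = v0 * X / (k * (1 - X))
V = 29 * 0.63 / (0.98 * (1 - 0.63))
V = 18.27 / (0.98 * 0.37)
V = 18.27 / 0.3626
V = 50.39 L


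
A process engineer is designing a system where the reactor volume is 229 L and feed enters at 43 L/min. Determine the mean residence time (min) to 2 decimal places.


tau = V / v0
tau = 229 / 43
tau = 5.33 min


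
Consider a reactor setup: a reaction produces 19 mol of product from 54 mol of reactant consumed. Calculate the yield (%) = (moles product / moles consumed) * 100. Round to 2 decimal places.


Yield = (moles product / moles consumed) * 100%
Yield = (19 / 54) * 100
Yield = 0.3519 * 100
Yield = 35.19%


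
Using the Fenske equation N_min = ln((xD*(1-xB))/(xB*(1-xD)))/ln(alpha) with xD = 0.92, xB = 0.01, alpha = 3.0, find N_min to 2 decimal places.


N_min = ln((xD*(1-xB))/(xB*(1-xD))) / ln(alpha)
Numerator inside ln: 0.9108 / 0.0008 = 1138.5
ln(1138.5) = 7.037467
ln(alpha) = ln(3.0) = 1.098612
N_min = 7.037467 / 1.098612 = 6.41


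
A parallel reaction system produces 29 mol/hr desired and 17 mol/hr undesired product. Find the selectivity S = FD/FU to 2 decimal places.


S = desired product rate / undesired product rate
S = 29 / 17
S = 1.71


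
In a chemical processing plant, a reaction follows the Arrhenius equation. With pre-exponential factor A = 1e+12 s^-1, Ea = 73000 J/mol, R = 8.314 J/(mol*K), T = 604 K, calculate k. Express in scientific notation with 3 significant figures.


k = A * exp(-Ea/(R*T))
k = 1e+12 * exp(-73000 / (8.314 * 604))
k = 1e+12 * exp(-14.537037)
k = 4.86e+05


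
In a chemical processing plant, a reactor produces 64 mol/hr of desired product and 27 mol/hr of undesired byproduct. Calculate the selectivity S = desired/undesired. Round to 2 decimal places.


S = desired product rate / undesired product rate
S = 64 / 27
S = 2.37


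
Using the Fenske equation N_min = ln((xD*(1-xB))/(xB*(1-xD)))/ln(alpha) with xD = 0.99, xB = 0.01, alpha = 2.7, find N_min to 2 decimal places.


N_min = ln((xD*(1-xB))/(xB*(1-xD))) / ln(alpha)
Numerator inside ln: 0.9801 / 0.0001 = 9801.0
ln(9801.0) = 9.19024
ln(alpha) = ln(2.7) = 0.993252
N_min = 9.19024 / 0.993252 = 9.25


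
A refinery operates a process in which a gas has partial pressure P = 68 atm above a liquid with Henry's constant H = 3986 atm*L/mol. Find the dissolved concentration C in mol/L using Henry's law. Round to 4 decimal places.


C = P / H
C = 68 / 3986
C = 0.0171 mol/L


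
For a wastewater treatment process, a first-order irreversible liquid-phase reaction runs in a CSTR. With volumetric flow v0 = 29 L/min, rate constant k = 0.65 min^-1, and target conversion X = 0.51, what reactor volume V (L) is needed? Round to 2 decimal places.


V = v0 * X / (k * (1 - X))
V = 29 * 0.51 / (0.65 * (1 - 0.51))
V = 14.79 / (0.65 * 0.49)
V = 14.79 / 0.3185
V = 46.44 L


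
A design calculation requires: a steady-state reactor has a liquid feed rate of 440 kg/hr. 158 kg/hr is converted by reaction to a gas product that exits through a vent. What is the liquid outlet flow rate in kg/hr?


Steady-state mass balance on the main outlet: F_out = F_in - F_removed
F_out = 440 - 158
F_out = 282 kg/hr


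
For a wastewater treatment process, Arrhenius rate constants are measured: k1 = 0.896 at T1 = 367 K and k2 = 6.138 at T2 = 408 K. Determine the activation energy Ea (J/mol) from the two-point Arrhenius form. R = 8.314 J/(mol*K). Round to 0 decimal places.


Ea = R * ln(k2/k1) / (1/T1 - 1/T2)
ln(k2/k1) = ln(6.138/0.896) = 1.9243138
1/T1 - 1/T2 = 1/367 - 1/408 = 0.000273815248
Ea = 8.314 * 1.9243138 / 0.000273815248
Ea = 58429 J/mol


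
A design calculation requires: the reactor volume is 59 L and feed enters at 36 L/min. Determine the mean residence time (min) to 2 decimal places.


tau = V / v0
tau = 59 / 36
tau = 1.64 min


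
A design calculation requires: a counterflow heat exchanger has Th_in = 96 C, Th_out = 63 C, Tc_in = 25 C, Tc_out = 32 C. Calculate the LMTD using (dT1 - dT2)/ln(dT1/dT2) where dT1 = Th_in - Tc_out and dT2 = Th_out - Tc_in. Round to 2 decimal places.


dT1 = Th_in - Tc_out = 96 - 32 = 64
dT2 = Th_out - Tc_in = 63 - 25 = 38
LMTD = (dT1 - dT2) / ln(dT1/dT2)
LMTD = (64 - 38) / ln(64/38)
LMTD = 49.88 K


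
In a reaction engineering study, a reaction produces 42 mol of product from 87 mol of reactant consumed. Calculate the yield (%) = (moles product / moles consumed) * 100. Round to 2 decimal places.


Yield = (moles product / moles consumed) * 100%
Yield = (42 / 87) * 100
Yield = 0.4828 * 100
Yield = 48.28%


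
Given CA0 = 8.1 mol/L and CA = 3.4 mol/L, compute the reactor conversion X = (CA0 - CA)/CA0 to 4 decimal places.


X = (CA0 - CA) / CA0
X = (8.1 - 3.4) / 8.1
X = 4.7 / 8.1
X = 0.5802


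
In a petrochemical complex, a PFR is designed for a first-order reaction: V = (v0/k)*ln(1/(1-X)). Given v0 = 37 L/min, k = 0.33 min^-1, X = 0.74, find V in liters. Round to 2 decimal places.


V = (v0/k) * ln(1/(1-X))
V = (37/0.33) * ln(1/(1-0.74))
V = 112.121212 * ln(3.846154)
V = 112.121212 * 1.347074
V = 151.04 L


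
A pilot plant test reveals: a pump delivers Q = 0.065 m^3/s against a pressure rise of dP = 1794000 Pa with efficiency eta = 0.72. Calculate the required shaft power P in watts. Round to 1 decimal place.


P = Q * dP / eta
P = 0.065 * 1794000 / 0.72
P = 116610.0 / 0.72
P = 161958.3 W


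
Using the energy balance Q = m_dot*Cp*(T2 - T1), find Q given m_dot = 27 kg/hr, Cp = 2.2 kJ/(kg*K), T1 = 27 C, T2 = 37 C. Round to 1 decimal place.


Q = m_dot * Cp * (T2 - T1)
Q = 27 * 2.2 * (37 - 27)
Q = 27 * 2.2 * 10
Q = 594.0 kJ/hr


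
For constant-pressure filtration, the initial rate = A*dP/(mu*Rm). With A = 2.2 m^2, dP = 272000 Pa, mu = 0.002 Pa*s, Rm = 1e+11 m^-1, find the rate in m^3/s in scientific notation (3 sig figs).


rate = A * dP / (mu * Rm)
rate = 2.2 * 272000 / (0.002 * 1e+11)
rate = 598400.0 / 2.000e+08
rate = 2.99e-03 m^3/s


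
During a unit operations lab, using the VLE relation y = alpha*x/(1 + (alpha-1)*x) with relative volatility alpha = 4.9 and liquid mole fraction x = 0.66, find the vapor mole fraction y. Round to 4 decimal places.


y = alpha*x / (1 + (alpha-1)*x)
y = 4.9*0.66 / (1 + (4.9-1)*0.66)
y = 3.234 / (1 + 2.574)
y = 3.234 / 3.574
y = 0.9049


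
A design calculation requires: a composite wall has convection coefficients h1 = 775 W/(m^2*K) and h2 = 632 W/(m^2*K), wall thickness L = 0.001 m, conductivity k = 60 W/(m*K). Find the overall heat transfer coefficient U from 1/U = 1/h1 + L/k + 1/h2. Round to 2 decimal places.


1/U = 1/h1 + L/k + 1/h2
1/U = 1/775 + 0.001/60 + 1/632
1/U = 0.0012903226 + 1.66667e-05 + 0.0015822785
1/U = 0.0028892678
U = 346.11 W/(m^2*K)


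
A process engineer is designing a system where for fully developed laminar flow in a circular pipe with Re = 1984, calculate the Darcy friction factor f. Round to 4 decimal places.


f = 64 / Re
f = 64 / 1984
f = 0.0323


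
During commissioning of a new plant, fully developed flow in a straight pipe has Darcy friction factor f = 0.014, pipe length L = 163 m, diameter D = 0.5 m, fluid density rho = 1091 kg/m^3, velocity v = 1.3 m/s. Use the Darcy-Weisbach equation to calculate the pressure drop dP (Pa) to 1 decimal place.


dP = f * (L/D) * (rho*v^2/2)
dP = 0.014 * (163/0.5) * (1091*1.3^2/2)
L/D = 326.0
rho*v^2/2 = 1091*1.69/2 = 921.895
dP = 0.014 * 326.0 * 921.895
dP = 4207.5 Pa


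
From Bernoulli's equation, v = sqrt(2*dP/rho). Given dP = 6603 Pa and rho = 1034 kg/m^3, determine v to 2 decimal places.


v = sqrt(2*dP/rho)
v = sqrt(2*6603/1034)
v = sqrt(12.77176)
v = 3.57 m/s


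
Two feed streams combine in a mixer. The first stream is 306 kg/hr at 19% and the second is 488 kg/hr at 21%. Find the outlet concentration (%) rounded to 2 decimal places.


Mass balance on solute: F1*x1 + F2*x2 = F3*x3
F3 = F1 + F2 = 306 + 488 = 794 kg/hr
x3 = (F1*x1 + F2*x2)/F3
x3 = (306*0.19 + 488*0.21) / 794
x3 = 20.23%


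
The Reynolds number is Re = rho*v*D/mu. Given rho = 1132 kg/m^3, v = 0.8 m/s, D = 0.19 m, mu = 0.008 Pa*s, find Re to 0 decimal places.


Re = rho * v * D / mu
Re = 1132 * 0.8 * 0.19 / 0.008
Re = 172.064 / 0.008
Re = 21508


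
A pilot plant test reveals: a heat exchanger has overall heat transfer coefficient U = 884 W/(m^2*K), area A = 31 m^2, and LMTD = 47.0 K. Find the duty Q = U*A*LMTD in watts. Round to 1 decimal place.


Q = U * A * LMTD
Q = 884 * 31 * 47.0
Q = 1287988.0 W


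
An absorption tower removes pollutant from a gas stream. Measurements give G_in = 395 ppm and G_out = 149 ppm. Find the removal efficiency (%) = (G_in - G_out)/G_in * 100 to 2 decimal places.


Efficiency = (G_in - G_out) / G_in * 100%
Efficiency = (395 - 149) / 395 * 100
Efficiency = 246 / 395 * 100
Efficiency = 62.28%


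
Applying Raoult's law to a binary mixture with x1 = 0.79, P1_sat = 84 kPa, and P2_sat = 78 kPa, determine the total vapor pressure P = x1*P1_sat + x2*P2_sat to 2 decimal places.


P = x1*P1_sat + x2*P2_sat
x2 = 1 - x1 = 1 - 0.79 = 0.21
P = 0.79*84 + 0.21*78
P = 66.36 + 16.38
P = 82.74 kPa


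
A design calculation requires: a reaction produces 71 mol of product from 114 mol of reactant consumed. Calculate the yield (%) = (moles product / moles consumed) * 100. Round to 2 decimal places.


Yield = (moles product / moles consumed) * 100%
Yield = (71 / 114) * 100
Yield = 0.6228 * 100
Yield = 62.28%


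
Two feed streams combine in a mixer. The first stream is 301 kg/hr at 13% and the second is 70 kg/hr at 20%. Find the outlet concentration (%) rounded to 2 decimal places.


Mass balance on solute: F1*x1 + F2*x2 = F3*x3
F3 = F1 + F2 = 301 + 70 = 371 kg/hr
x3 = (F1*x1 + F2*x2)/F3
x3 = (301*0.13 + 70*0.2) / 371
x3 = 14.32%


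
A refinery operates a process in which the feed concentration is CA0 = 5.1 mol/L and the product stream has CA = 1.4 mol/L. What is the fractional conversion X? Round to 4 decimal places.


X = (CA0 - CA) / CA0
X = (5.1 - 1.4) / 5.1
X = 3.7 / 5.1
X = 0.7255


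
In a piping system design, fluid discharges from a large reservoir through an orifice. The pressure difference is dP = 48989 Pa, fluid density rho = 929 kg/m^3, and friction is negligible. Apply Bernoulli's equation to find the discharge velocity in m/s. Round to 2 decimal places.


v = sqrt(2*dP/rho)
v = sqrt(2*48989/929)
v = sqrt(105.466093)
v = 10.27 m/s


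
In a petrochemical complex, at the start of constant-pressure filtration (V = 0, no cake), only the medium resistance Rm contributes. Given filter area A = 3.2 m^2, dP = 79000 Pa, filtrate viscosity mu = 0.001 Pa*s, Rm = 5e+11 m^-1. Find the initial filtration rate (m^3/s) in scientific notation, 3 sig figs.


rate = A * dP / (mu * Rm)
rate = 3.2 * 79000 / (0.001 * 5e+11)
rate = 252800.0 / 5.000e+08
rate = 5.06e-04 m^3/s


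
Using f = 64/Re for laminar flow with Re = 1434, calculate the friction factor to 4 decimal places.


f = 64 / Re
f = 64 / 1434
f = 0.0446


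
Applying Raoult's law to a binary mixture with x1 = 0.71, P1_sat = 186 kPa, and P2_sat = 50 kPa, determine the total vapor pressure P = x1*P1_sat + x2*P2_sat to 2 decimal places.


P = x1*P1_sat + x2*P2_sat
x2 = 1 - x1 = 1 - 0.71 = 0.29
P = 0.71*186 + 0.29*50
P = 132.06 + 14.5
P = 146.56 kPa


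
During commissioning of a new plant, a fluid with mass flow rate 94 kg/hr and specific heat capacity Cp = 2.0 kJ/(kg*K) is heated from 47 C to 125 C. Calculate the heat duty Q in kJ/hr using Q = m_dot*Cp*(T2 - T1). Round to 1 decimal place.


Q = m_dot * Cp * (T2 - T1)
Q = 94 * 2.0 * (125 - 47)
Q = 94 * 2.0 * 78
Q = 14664.0 kJ/hr


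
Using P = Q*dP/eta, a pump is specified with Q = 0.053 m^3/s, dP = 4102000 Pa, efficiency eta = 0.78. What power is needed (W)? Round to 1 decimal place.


P = Q * dP / eta
P = 0.053 * 4102000 / 0.78
P = 217406.0 / 0.78
P = 278725.6 W


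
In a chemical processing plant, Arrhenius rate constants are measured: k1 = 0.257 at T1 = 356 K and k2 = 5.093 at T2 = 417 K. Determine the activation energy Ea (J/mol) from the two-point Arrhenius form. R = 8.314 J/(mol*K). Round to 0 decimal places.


Ea = R * ln(k2/k1) / (1/T1 - 1/T2)
ln(k2/k1) = ln(5.093/0.257) = 2.9865462
1/T1 - 1/T2 = 1/356 - 1/417 = 0.000410907229
Ea = 8.314 * 2.9865462 / 0.000410907229
Ea = 60428 J/mol


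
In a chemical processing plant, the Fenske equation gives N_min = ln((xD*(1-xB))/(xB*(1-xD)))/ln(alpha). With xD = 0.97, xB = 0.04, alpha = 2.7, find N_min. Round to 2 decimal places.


N_min = ln((xD*(1-xB))/(xB*(1-xD))) / ln(alpha)
Numerator inside ln: 0.9312 / 0.0012 = 776.0
ln(776.0) = 6.654153
ln(alpha) = ln(2.7) = 0.993252
N_min = 6.654153 / 0.993252 = 6.70


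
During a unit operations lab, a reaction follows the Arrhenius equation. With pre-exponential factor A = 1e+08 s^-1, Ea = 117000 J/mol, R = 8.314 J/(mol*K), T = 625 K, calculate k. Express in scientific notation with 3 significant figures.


k = A * exp(-Ea/(R*T))
k = 1e+08 * exp(-117000 / (8.314 * 625))
k = 1e+08 * exp(-22.516238)
k = 1.66e-02


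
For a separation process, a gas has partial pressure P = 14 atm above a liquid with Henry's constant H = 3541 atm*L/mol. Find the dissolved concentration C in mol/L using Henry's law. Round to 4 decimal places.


C = P / H
C = 14 / 3541
C = 0.0040 mol/L


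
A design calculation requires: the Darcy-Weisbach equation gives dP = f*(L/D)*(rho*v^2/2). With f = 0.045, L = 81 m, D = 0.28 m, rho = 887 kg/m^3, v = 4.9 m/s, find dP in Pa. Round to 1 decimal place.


dP = f * (L/D) * (rho*v^2/2)
dP = 0.045 * (81/0.28) * (887*4.9^2/2)
L/D = 289.28571429
rho*v^2/2 = 887*24.01/2 = 10648.435
dP = 0.045 * 289.28571429 * 10648.435
dP = 138619.8 Pa


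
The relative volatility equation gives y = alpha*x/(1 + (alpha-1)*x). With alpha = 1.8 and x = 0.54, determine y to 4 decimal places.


y = alpha*x / (1 + (alpha-1)*x)
y = 1.8*0.54 / (1 + (1.8-1)*0.54)
y = 0.972 / (1 + 0.432)
y = 0.972 / 1.432
y = 0.6788


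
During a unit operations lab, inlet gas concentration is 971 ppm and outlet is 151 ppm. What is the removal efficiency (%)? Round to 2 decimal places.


Efficiency = (G_in - G_out) / G_in * 100%
Efficiency = (971 - 151) / 971 * 100
Efficiency = 820 / 971 * 100
Efficiency = 84.45%


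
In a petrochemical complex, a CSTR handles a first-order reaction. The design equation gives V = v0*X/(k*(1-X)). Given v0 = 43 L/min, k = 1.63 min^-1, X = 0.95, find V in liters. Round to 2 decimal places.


V = v0 * X / (k * (1 - X))
V = 43 * 0.95 / (1.63 * (1 - 0.95))
V = 40.85 / (1.63 * 0.05)
V = 40.85 / 0.0815
V = 501.23 L


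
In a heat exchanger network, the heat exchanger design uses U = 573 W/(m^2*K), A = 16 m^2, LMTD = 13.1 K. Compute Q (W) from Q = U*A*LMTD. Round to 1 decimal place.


Q = U * A * LMTD
Q = 573 * 16 * 13.1
Q = 120100.8 W


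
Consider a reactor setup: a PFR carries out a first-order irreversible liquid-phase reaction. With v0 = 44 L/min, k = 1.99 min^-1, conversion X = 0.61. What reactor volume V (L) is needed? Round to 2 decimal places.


V = (v0/k) * ln(1/(1-X))
V = (44/1.99) * ln(1/(1-0.61))
V = 22.110553 * ln(2.564103)
V = 22.110553 * 0.941609
V = 20.82 L


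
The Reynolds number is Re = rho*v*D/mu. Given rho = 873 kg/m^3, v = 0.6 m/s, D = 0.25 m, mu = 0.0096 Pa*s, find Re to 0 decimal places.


Re = rho * v * D / mu
Re = 873 * 0.6 * 0.25 / 0.0096
Re = 130.95 / 0.0096
Re = 13641


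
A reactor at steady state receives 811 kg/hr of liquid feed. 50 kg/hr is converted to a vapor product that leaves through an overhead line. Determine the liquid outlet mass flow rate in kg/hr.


Steady-state mass balance on the main outlet: F_out = F_in - F_removed
F_out = 811 - 50
F_out = 761 kg/hr


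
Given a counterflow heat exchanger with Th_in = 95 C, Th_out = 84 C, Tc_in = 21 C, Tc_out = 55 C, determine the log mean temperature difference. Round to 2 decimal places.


dT1 = Th_in - Tc_out = 95 - 55 = 40
dT2 = Th_out - Tc_in = 84 - 21 = 63
LMTD = (dT1 - dT2) / ln(dT1/dT2)
LMTD = (40 - 63) / ln(40/63)
LMTD = 50.63 K


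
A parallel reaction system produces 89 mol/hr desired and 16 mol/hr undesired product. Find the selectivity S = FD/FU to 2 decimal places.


S = desired product rate / undesired product rate
S = 89 / 16
S = 5.56


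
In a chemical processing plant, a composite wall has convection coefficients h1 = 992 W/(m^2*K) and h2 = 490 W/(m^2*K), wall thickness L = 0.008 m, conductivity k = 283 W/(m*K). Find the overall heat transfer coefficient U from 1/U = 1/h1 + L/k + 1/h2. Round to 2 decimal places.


1/U = 1/h1 + L/k + 1/h2
1/U = 1/992 + 0.008/283 + 1/490
1/U = 0.0010080645 + 2.82686e-05 + 0.0020408163
1/U = 0.0030771494
U = 324.98 W/(m^2*K)
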